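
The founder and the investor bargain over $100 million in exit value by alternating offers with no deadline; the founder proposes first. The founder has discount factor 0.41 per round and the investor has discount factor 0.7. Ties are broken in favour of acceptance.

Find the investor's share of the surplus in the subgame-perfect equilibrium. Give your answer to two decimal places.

57.92

Let x be the founder's share when the founder proposes and y be the investor's share when the investor proposes.
The investor accepts iff offered ≥ 0.7·y, so x = 100 − 0.7y. Symmetrically y = 100 − 0.41x.
Substituting: x = 100 − 0.7(100 − 0.41x), giving x(1 − 0.41·0.7) = 100(1 − 0.7).
So x = 100 × 0.3 / 0.713 ≈ 42.0757, and the investor receives 100 − x ≈ 57.9243.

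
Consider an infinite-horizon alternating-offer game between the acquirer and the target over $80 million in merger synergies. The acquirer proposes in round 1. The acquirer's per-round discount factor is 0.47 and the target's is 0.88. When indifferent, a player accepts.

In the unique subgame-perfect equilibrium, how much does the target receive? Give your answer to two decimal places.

63.63

In a stationary SPE each proposer offers the other exactly their discounted continuation value.
If the acquirer keeps x when proposing and the target keeps y when proposing, then x = 80 − 0.88y and y = 80 − 0.47x.
Solving: x = 80(1 − 0.88) / (1 − 0.47·0.88) = 9.6 / 0.5864 ≈ 16.3711.
The target gets 80 − 16.3711 ≈ 63.6289.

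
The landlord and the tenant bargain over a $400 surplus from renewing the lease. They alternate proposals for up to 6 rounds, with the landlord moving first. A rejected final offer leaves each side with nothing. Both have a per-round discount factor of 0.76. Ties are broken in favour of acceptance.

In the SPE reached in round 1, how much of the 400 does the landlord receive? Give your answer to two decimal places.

Work backward from the last round.
Round 6 (the tenant proposes): rejection yields 0 for the landlord; the tenant offers 0 and keeps 400.
Round 5 (the landlord proposes): the tenant can get 400 next round, worth 0.76 × 400 = 304 now. The landlord offers 304 and keeps 400 − 304 = 96.
Round 4 (the tenant proposes): the landlord can get 96 next round, worth 0.76 × 96 = 72.96 now. The tenant offers 72.96 and keeps 400 − 72.96 = 327.04.
Round 3 (the landlord proposes): the tenant can get 327.04 next round, worth 0.76 × 327.04 = 248.5504 now. The landlord offers 248.5504 and keeps 400 − 248.5504 = 151.4496.
Round 2 (the tenant proposes): the landlord can get 151.4496 next round, worth 0.76 × 151.4496 = 115.101696 now. The tenant offers 115.101696 and keeps 400 − 115.101696 = 284.898304.
Round 1 (the landlord proposes): the tenant can get 284.898304 next round, worth 0.76 × 284.898304 = 216.52271104 now. The landlord offers 216.52271104 and keeps 400 − 216.52271104 = 183.47728896.

183.48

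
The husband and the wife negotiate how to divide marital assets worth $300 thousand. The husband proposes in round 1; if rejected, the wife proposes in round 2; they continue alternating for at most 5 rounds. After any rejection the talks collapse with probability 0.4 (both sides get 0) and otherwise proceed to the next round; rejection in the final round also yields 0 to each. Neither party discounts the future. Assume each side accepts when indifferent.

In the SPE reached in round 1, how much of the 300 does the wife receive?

97.92

Round 5 (the husband proposes): rejection yields 0 for the wife; the husband offers 0 and keeps 300.
Round 4 (the wife proposes): rejecting gives the husband an expected 0.6 × 300 = 180; the wife offers that and keeps 120.
Round 3 (the husband proposes): rejecting gives the wife an expected 0.6 × 120 = 72, so the husband offers 72, keeping 228.
Round 2 (the wife proposes): rejecting gives the husband an expected 0.6 × 228 = 136.8, so the wife offers 136.8, keeping 163.2.
Round 1 (the husband proposes): rejecting gives the wife an expected 0.6 × 163.2 = 97.92, so the husband offers 97.92, keeping 202.08.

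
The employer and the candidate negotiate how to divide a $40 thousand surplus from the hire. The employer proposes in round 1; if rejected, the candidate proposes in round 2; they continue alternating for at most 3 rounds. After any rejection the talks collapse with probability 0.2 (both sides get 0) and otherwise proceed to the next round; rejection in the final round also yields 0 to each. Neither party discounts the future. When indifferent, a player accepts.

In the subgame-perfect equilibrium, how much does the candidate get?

By backward induction:
Round 3 (the employer proposes): rejection yields 0 for the candidate; the employer offers 0 and keeps 40.
Round 2 (the candidate proposes): rejecting gives the employer an expected 0.8 × 40 = 32; the candidate offers that and keeps 8.
Round 1 (the employer proposes): rejecting gives the candidate an expected 0.8 × 8 = 6.4; the employer offers that and keeps 33.6.

6.4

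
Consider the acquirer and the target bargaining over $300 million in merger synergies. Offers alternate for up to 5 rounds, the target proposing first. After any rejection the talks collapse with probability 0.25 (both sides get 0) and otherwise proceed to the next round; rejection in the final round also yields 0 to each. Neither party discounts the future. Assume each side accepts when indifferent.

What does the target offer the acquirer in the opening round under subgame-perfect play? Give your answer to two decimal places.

87.89

By backward induction:
Round 5 (the target proposes): rejection yields 0 for the acquirer; the target offers 0 and keeps 300.
Round 4 (the acquirer proposes): rejecting gives the target an expected 0.75 × 300 = 225. The acquirer offers 225 and keeps 300 − 225 = 75.
Round 3 (the target proposes): rejecting gives the acquirer an expected 0.75 × 75 = 56.25; the target offers that and keeps 243.75.
Round 2 (the acquirer proposes): rejecting gives the target an expected 0.75 × 243.75 = 182.8125, so the acquirer offers 182.8125, keeping 117.1875.
Round 1 (the target proposes): rejecting gives the acquirer an expected 0.75 × 117.1875 = 87.890625. The target offers 87.890625 and keeps 300 − 87.890625 = 212.109375.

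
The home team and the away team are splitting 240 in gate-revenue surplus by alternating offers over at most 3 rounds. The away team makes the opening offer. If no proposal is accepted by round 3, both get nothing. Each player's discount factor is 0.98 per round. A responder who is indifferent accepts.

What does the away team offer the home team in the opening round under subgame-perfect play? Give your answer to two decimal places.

Round 3 (the away team proposes): the home team will accept anything ≥ 0, so the away team offers 0 and keeps 240.
Round 2 (the home team proposes): the away team can get 240 next round, worth 0.98 × 240 = 235.2 now. The home team offers 235.2 and keeps 240 − 235.2 = 4.8.
Round 1 (the away team proposes): the home team can get 4.8 next round, worth 0.98 × 4.8 = 4.704 now. The away team offers 4.704 and keeps 240 − 4.704 = 235.296.

4.70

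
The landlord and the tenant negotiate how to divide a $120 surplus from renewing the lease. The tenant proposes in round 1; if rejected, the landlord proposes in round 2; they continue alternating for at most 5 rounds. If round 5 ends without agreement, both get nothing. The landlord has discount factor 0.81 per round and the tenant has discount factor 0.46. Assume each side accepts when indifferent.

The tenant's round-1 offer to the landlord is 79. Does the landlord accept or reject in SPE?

Work out the landlord's continuation value if the offer is rejected.
Round 5 (the tenant proposes): rejection yields 0 for the landlord; the tenant offers 0 and keeps 120.
Round 4 (the landlord proposes): the tenant can get 120 next round, worth 0.46 × 120 = 55.2 now. The landlord offers 55.2 and keeps 120 − 55.2 = 64.8.
Round 3 (the tenant proposes): the landlord can get 64.8 next round, worth 0.81 × 64.8 = 52.488 now; the tenant offers that and keeps 67.512.
Round 2 (the landlord proposes): the tenant can get 67.512 next round, worth 0.46 × 67.512 = 31.05552 now; the landlord offers that and keeps 88.94448.
So by rejecting in round 1, the landlord gets 88.94448 next round, worth 0.81 × 88.94448 = 72.0450288 now.
Offer 79 ≥ 72.0450288, so the landlord accepts.

Accept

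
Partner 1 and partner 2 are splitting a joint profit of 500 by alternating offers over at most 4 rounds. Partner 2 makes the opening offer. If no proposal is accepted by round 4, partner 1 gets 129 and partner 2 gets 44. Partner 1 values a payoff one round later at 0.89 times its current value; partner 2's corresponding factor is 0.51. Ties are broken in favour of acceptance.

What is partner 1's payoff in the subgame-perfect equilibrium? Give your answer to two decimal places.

Round 4 (partner 1 proposes): partner 2 gets 44 if talks fail, so partner 1 offers 44 and keeps 456.
Round 3 (partner 2 proposes): partner 1 can get 456 next round, worth 0.89 × 456 = 405.84 now; partner 2 offers that and keeps 94.16.
Round 2 (partner 1 proposes): partner 2 can get 94.16 next round, worth 0.51 × 94.16 = 48.0216 now; partner 1 offers that and keeps 451.9784.
Round 1 (partner 2 proposes): partner 1 can get 451.9784 next round, worth 0.89 × 451.9784 = 402.260776 now; partner 2 offers that and keeps 97.739224.

402.26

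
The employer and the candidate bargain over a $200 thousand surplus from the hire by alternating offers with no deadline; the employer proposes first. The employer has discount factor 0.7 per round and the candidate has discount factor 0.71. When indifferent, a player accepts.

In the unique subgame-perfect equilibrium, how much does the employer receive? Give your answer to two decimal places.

115.31

Let x be the employer's share when the employer proposes and y be the candidate's share when the candidate proposes.
The candidate accepts iff offered ≥ 0.71·y, so x = 200 − 0.71y. Symmetrically y = 200 − 0.7x.
Substituting: x = 200 − 0.71(200 − 0.7x), giving x(1 − 0.7·0.71) = 200(1 − 0.71).
So x = 200 × 0.29 / 0.503 ≈ 115.3082, and the candidate receives 200 − x ≈ 84.6918.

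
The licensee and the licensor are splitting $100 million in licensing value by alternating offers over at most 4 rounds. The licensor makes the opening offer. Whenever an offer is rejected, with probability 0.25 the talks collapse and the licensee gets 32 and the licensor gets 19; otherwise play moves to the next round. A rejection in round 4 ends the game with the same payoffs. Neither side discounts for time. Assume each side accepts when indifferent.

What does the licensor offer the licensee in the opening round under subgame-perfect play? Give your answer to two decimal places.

61.86

Round 4 (the licensee proposes): the licensor gets 19 if talks fail, so the licensee offers 19 and keeps 81.
Round 3 (the licensor proposes): rejecting gives the licensee an expected 0.75 × 81 + 0.25 × 32 = 68.75; the licensor offers that and keeps 31.25.
Round 2 (the licensee proposes): rejecting gives the licensor an expected 0.75 × 31.25 + 0.25 × 19 = 28.1875. The licensee offers 28.1875 and keeps 100 − 28.1875 = 71.8125.
Round 1 (the licensor proposes): rejecting gives the licensee an expected 0.75 × 71.8125 + 0.25 × 32 = 61.859375; the licensor offers that and keeps 38.140625.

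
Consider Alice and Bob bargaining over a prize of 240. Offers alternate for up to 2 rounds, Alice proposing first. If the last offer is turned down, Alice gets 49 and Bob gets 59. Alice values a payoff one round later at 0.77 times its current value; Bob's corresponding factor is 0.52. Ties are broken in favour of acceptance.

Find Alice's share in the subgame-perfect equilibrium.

140.68

Round 2 (Bob proposes): Alice gets 49 if talks fail, so Bob offers 49 and keeps 191.
Round 1 (Alice proposes): Bob can get 191 next round, worth 0.52 × 191 = 99.32 now, so Alice offers 99.32, keeping 140.68.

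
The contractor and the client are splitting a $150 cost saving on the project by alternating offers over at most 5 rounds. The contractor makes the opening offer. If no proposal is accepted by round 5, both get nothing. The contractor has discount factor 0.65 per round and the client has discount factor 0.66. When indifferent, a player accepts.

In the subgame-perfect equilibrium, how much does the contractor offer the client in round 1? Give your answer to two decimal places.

49.51

Solve by backward induction from round 5.
Round 5 (the contractor proposes): rejection yields 0 for the client; the contractor offers 0 and keeps 150.
Round 4 (the client proposes): the contractor can get 150 next round, worth 0.65 × 150 = 97.5 now; the client offers that and keeps 52.5.
Round 3 (the contractor proposes): the client can get 52.5 next round, worth 0.66 × 52.5 = 34.65 now; the contractor offers that and keeps 115.35.
Round 2 (the client proposes): the contractor can get 115.35 next round, worth 0.65 × 115.35 = 74.9775 now. The client offers 74.9775 and keeps 150 − 74.9775 = 75.0225.
Round 1 (the contractor proposes): the client can get 75.0225 next round, worth 0.66 × 75.0225 = 49.51485 now; the contractor offers that and keeps 100.48515.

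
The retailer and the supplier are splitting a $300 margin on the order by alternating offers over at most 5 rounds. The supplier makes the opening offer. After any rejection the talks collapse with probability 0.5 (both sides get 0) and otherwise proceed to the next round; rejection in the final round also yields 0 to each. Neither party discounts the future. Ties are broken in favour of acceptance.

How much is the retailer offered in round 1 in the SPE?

93.75

By backward induction:
Round 5 (the supplier proposes): the retailer will accept anything ≥ 0, so the supplier offers 0 and keeps 300.
Round 4 (the retailer proposes): rejecting gives the supplier an expected 0.5 × 300 = 150. The retailer offers 150 and keeps 300 − 150 = 150.
Round 3 (the supplier proposes): rejecting gives the retailer an expected 0.5 × 150 = 75. The supplier offers 75 and keeps 300 − 75 = 225.
Round 2 (the retailer proposes): rejecting gives the supplier an expected 0.5 × 225 = 112.5. The retailer offers 112.5 and keeps 300 − 112.5 = 187.5.
Round 1 (the supplier proposes): rejecting gives the retailer an expected 0.5 × 187.5 = 93.75; the supplier offers that and keeps 206.25.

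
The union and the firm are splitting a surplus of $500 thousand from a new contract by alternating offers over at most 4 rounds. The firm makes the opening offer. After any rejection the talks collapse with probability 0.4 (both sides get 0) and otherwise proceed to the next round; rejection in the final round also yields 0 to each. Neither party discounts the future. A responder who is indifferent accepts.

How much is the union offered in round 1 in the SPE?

By backward induction:
Round 4 (the union proposes): rejection yields 0 for the firm; the union offers 0 and keeps 500.
Round 3 (the firm proposes): rejecting gives the union an expected 0.6 × 500 = 300, so the firm offers 300, keeping 200.
Round 2 (the union proposes): rejecting gives the firm an expected 0.6 × 200 = 120. The union offers 120 and keeps 500 − 120 = 380.
Round 1 (the firm proposes): rejecting gives the union an expected 0.6 × 380 = 228; the firm offers that and keeps 272.

228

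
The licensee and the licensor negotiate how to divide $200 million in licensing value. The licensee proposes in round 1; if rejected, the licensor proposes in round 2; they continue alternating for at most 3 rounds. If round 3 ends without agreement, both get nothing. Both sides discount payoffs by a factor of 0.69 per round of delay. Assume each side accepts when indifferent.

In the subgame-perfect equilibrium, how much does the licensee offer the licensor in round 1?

Round 3 (the licensee proposes): rejection yields 0 for the licensor; the licensee offers 0 and keeps 200.
Round 2 (the licensor proposes): the licensee can get 200 next round, worth 0.69 × 200 = 138 now, so the licensor offers 138, keeping 62.
Round 1 (the licensee proposes): the licensor can get 62 next round, worth 0.69 × 62 = 42.78 now. The licensee offers 42.78 and keeps 200 − 42.78 = 157.22.

42.78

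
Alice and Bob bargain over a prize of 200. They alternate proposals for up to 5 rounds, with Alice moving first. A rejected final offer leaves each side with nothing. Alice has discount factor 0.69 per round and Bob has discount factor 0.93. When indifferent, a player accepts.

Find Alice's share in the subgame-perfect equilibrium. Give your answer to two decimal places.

Round 5 (Alice proposes): Bob will accept anything ≥ 0, so Alice offers 0 and keeps 200.
Round 4 (Bob proposes): Alice can get 200 next round, worth 0.69 × 200 = 138 now, so Bob offers 138, keeping 62.
Round 3 (Alice proposes): Bob can get 62 next round, worth 0.93 × 62 = 57.66 now. Alice offers 57.66 and keeps 200 − 57.66 = 142.34.
Round 2 (Bob proposes): Alice can get 142.34 next round, worth 0.69 × 142.34 = 98.2146 now. Bob offers 98.2146 and keeps 200 − 98.2146 = 101.7854.
Round 1 (Alice proposes): Bob can get 101.7854 next round, worth 0.93 × 101.7854 = 94.660422 now; Alice offers that and keeps 105.339578.

105.34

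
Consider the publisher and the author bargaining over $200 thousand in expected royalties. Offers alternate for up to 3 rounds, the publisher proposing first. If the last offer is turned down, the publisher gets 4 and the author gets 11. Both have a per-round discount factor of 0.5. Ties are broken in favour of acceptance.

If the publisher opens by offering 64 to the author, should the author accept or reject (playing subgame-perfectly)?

Round 3 (the publisher proposes): the author gets 11 if talks fail, so the publisher offers 11 and keeps 189.
Round 2 (the author proposes): the publisher can get 189 next round, worth 0.5 × 189 = 94.5 now. The author offers 94.5 and keeps 200 − 94.5 = 105.5.
So by rejecting in round 1, the author gets 105.5 next round, worth 0.5 × 105.5 = 52.75 now.
Offer 64 ≥ 52.75, so the author accepts.

Accept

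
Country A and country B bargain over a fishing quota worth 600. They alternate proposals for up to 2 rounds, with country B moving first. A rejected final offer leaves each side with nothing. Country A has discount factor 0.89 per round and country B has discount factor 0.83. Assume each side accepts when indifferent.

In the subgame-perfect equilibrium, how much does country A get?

534

Round 2 (country A proposes): country B will accept anything ≥ 0, so country A offers 0 and keeps 600.
Round 1 (country B proposes): country A can get 600 next round, worth 0.89 × 600 = 534 now, so country B offers 534, keeping 66.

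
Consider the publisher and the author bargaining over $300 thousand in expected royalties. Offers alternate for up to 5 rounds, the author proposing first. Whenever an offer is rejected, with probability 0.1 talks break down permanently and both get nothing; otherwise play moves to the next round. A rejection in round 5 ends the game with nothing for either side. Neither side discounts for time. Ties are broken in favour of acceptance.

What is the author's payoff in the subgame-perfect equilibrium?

251.13

Round 5 (the author proposes): rejection yields 0 for the publisher; the author offers 0 and keeps 300.
Round 4 (the publisher proposes): rejecting gives the author an expected 0.9 × 300 = 270. The publisher offers 270 and keeps 300 − 270 = 30.
Round 3 (the author proposes): rejecting gives the publisher an expected 0.9 × 30 = 27; the author offers that and keeps 273.
Round 2 (the publisher proposes): rejecting gives the author an expected 0.9 × 273 = 245.7. The publisher offers 245.7 and keeps 300 − 245.7 = 54.3.
Round 1 (the author proposes): rejecting gives the publisher an expected 0.9 × 54.3 = 48.87. The author offers 48.87 and keeps 300 − 48.87 = 251.13.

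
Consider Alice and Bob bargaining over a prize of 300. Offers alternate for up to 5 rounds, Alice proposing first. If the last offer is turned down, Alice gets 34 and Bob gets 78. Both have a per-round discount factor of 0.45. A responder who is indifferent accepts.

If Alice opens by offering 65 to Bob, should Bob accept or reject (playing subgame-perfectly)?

Reject

Work out Bob's continuation value if the offer is rejected.
Round 5 (Alice proposes): Bob gets 78 if talks fail, so Alice offers 78 and keeps 222.
Round 4 (Bob proposes): Alice can get 222 next round, worth 0.45 × 222 = 99.9 now, so Bob offers 99.9, keeping 200.1.
Round 3 (Alice proposes): Bob can get 200.1 next round, worth 0.45 × 200.1 = 90.045 now, so Alice offers 90.045, keeping 209.955.
Round 2 (Bob proposes): Alice can get 209.955 next round, worth 0.45 × 209.955 = 94.47975 now, so Bob offers 94.47975, keeping 205.52025.
So by rejecting in round 1, Bob gets 205.52025 next round, worth 0.45 × 205.52025 = 92.4841125 now.
Offer 65 < 92.4841125, so Bob rejects.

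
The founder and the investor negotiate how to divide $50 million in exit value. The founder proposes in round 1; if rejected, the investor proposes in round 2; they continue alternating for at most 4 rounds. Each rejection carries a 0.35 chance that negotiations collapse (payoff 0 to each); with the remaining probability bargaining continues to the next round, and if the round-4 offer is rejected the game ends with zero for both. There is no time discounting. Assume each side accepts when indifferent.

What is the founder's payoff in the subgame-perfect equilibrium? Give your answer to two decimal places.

Round 4 (the investor proposes): the founder will accept anything ≥ 0, so the investor offers 0 and keeps 50.
Round 3 (the founder proposes): rejecting gives the investor an expected 0.65 × 50 = 32.5, so the founder offers 32.5, keeping 17.5.
Round 2 (the investor proposes): rejecting gives the founder an expected 0.65 × 17.5 = 11.375; the investor offers that and keeps 38.625.
Round 1 (the founder proposes): rejecting gives the investor an expected 0.65 × 38.625 = 25.10625, so the founder offers 25.10625, keeping 24.89375.

24.89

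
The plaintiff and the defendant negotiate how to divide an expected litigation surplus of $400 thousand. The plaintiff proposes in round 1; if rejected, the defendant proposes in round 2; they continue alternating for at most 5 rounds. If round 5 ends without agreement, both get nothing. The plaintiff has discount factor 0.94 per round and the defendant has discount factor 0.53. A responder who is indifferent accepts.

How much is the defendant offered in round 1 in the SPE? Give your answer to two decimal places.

19.06

Round 5 (the plaintiff proposes): rejection yields 0 for the defendant; the plaintiff offers 0 and keeps 400.
Round 4 (the defendant proposes): the plaintiff can get 400 next round, worth 0.94 × 400 = 376 now. The defendant offers 376 and keeps 400 − 376 = 24.
Round 3 (the plaintiff proposes): the defendant can get 24 next round, worth 0.53 × 24 = 12.72 now; the plaintiff offers that and keeps 387.28.
Round 2 (the defendant proposes): the plaintiff can get 387.28 next round, worth 0.94 × 387.28 = 364.0432 now; the defendant offers that and keeps 35.9568.
Round 1 (the plaintiff proposes): the defendant can get 35.9568 next round, worth 0.53 × 35.9568 = 19.057104 now; the plaintiff offers that and keeps 380.942896.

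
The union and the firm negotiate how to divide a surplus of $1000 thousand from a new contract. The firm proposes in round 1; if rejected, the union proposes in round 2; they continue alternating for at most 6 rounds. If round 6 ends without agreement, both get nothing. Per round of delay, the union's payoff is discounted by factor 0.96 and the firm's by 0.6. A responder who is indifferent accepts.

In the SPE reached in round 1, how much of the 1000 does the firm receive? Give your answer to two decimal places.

Round 6 (the union proposes): rejection yields 0 for the firm; the union offers 0 and keeps 1000.
Round 5 (the firm proposes): the union can get 1000 next round, worth 0.96 × 1000 = 960 now, so the firm offers 960, keeping 40.
Round 4 (the union proposes): the firm can get 40 next round, worth 0.6 × 40 = 24 now. The union offers 24 and keeps 1000 − 24 = 976.
Round 3 (the firm proposes): the union can get 976 next round, worth 0.96 × 976 = 936.96 now. The firm offers 936.96 and keeps 1000 − 936.96 = 63.04.
Round 2 (the union proposes): the firm can get 63.04 next round, worth 0.6 × 63.04 = 37.824 now, so the union offers 37.824, keeping 962.176.
Round 1 (the firm proposes): the union can get 962.176 next round, worth 0.96 × 962.176 = 923.68896 now, so the firm offers 923.68896, keeping 76.31104.

76.31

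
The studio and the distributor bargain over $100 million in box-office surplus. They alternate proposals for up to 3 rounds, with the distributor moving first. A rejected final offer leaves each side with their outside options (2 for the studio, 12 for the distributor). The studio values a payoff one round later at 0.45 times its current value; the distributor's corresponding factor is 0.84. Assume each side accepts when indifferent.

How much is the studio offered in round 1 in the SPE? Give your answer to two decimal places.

Round 3 (the distributor proposes): the studio gets 2 if talks fail, so the distributor offers 2 and keeps 98.
Round 2 (the studio proposes): the distributor can get 98 next round, worth 0.84 × 98 = 82.32 now, so the studio offers 82.32, keeping 17.68.
Round 1 (the distributor proposes): the studio can get 17.68 next round, worth 0.45 × 17.68 = 7.956 now. The distributor offers 7.956 and keeps 100 − 7.956 = 92.044.

7.96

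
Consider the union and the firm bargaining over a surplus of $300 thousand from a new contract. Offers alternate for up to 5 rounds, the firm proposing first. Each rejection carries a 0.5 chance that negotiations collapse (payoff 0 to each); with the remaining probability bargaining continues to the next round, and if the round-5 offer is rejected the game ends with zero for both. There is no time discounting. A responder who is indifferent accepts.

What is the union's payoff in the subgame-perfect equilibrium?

Round 5 (the firm proposes): rejection yields 0 for the union; the firm offers 0 and keeps 300.
Round 4 (the union proposes): rejecting gives the firm an expected 0.5 × 300 = 150. The union offers 150 and keeps 300 − 150 = 150.
Round 3 (the firm proposes): rejecting gives the union an expected 0.5 × 150 = 75; the firm offers that and keeps 225.
Round 2 (the union proposes): rejecting gives the firm an expected 0.5 × 225 = 112.5, so the union offers 112.5, keeping 187.5.
Round 1 (the firm proposes): rejecting gives the union an expected 0.5 × 187.5 = 93.75. The firm offers 93.75 and keeps 300 − 93.75 = 206.25.

93.75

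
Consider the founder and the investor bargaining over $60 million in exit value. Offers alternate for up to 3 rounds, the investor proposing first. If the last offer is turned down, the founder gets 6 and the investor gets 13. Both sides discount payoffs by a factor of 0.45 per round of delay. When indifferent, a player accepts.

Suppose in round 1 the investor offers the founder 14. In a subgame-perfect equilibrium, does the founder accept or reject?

Round 3 (the investor proposes): the founder gets 6 if talks fail, so the investor offers 6 and keeps 54.
Round 2 (the founder proposes): the investor can get 54 next round, worth 0.45 × 54 = 24.3 now, so the founder offers 24.3, keeping 35.7.
So by rejecting in round 1, the founder gets 35.7 next round, worth 0.45 × 35.7 = 16.065 now.
Offer 14 < 16.065, so the founder rejects.

Reject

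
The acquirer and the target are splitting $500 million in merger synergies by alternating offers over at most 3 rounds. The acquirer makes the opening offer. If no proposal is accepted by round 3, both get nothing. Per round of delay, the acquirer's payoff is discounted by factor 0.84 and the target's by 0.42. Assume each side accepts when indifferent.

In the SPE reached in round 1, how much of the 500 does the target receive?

33.6

Work backward from the last round.
Round 3 (the acquirer proposes): the target will accept anything ≥ 0, so the acquirer offers 0 and keeps 500.
Round 2 (the target proposes): the acquirer can get 500 next round, worth 0.84 × 500 = 420 now, so the target offers 420, keeping 80.
Round 1 (the acquirer proposes): the target can get 80 next round, worth 0.42 × 80 = 33.6 now; the acquirer offers that and keeps 466.4.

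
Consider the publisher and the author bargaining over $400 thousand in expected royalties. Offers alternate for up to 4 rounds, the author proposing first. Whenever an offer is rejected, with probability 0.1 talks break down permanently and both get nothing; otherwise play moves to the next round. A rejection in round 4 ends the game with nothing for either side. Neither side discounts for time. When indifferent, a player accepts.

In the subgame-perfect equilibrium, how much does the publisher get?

Round 4 (the publisher proposes): the author will accept anything ≥ 0, so the publisher offers 0 and keeps 400.
Round 3 (the author proposes): rejecting gives the publisher an expected 0.9 × 400 = 360; the author offers that and keeps 40.
Round 2 (the publisher proposes): rejecting gives the author an expected 0.9 × 40 = 36, so the publisher offers 36, keeping 364.
Round 1 (the author proposes): rejecting gives the publisher an expected 0.9 × 364 = 327.6. The author offers 327.6 and keeps 400 − 327.6 = 72.4.

327.6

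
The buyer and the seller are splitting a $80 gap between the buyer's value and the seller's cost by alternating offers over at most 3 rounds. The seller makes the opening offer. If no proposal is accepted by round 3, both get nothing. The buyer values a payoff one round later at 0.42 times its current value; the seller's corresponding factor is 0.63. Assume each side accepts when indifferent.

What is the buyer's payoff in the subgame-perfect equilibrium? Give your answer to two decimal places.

By backward induction:
Round 3 (the seller proposes): the buyer will accept anything ≥ 0, so the seller offers 0 and keeps 80.
Round 2 (the buyer proposes): the seller can get 80 next round, worth 0.63 × 80 = 50.4 now. The buyer offers 50.4 and keeps 80 − 50.4 = 29.6.
Round 1 (the seller proposes): the buyer can get 29.6 next round, worth 0.42 × 29.6 = 12.432 now. The seller offers 12.432 and keeps 80 − 12.432 = 67.568.

12.43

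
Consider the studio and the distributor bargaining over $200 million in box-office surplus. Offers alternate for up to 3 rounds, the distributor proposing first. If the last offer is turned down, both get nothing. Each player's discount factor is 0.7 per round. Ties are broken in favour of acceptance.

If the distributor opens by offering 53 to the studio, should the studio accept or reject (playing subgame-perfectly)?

Work out the studio's continuation value if the offer is rejected.
Round 3 (the distributor proposes): rejection yields 0 for the studio; the distributor offers 0 and keeps 200.
Round 2 (the studio proposes): the distributor can get 200 next round, worth 0.7 × 200 = 140 now; the studio offers that and keeps 60.
So by rejecting in round 1, the studio gets 60 next round, worth 0.7 × 60 = 42 now.
Offer 53 ≥ 42, so the studio accepts.

Accept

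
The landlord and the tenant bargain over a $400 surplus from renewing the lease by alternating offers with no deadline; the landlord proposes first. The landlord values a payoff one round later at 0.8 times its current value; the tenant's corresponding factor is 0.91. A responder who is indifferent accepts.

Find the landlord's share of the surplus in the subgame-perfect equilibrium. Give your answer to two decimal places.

132.35

In a stationary SPE each proposer offers the other exactly their discounted continuation value.
If the landlord keeps x when proposing and the tenant keeps y when proposing, then x = 400 − 0.91y and y = 400 − 0.8x.
Solving: x = 400(1 − 0.91) / (1 − 0.8·0.91) = 36 / 0.272 ≈ 132.3529.
The tenant gets 400 − 132.3529 ≈ 267.6471.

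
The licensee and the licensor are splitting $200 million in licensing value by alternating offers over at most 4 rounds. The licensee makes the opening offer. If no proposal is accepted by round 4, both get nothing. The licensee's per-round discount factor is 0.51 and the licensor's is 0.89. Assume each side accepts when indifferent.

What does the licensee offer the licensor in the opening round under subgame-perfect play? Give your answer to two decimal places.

Round 4 (the licensor proposes): rejection yields 0 for the licensee; the licensor offers 0 and keeps 200.
Round 3 (the licensee proposes): the licensor can get 200 next round, worth 0.89 × 200 = 178 now. The licensee offers 178 and keeps 200 − 178 = 22.
Round 2 (the licensor proposes): the licensee can get 22 next round, worth 0.51 × 22 = 11.22 now; the licensor offers that and keeps 188.78.
Round 1 (the licensee proposes): the licensor can get 188.78 next round, worth 0.89 × 188.78 = 168.0142 now; the licensee offers that and keeps 31.9858.

168.01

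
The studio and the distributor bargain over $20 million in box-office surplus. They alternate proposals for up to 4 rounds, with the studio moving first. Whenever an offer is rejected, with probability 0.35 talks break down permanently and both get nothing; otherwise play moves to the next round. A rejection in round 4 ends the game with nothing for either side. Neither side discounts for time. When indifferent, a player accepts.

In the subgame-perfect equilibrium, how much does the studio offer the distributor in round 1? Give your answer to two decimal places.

10.04

By backward induction:
Round 4 (the distributor proposes): rejection yields 0 for the studio; the distributor offers 0 and keeps 20.
Round 3 (the studio proposes): rejecting gives the distributor an expected 0.65 × 20 = 13, so the studio offers 13, keeping 7.
Round 2 (the distributor proposes): rejecting gives the studio an expected 0.65 × 7 = 4.55, so the distributor offers 4.55, keeping 15.45.
Round 1 (the studio proposes): rejecting gives the distributor an expected 0.65 × 15.45 = 10.0425, so the studio offers 10.0425, keeping 9.9575.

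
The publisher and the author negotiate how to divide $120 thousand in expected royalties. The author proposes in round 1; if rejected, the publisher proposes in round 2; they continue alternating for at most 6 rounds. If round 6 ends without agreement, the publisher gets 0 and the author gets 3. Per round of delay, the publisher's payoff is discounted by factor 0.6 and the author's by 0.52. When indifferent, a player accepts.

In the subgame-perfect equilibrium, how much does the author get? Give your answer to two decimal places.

Round 6 (the publisher proposes): the author gets 3 if talks fail, so the publisher offers 3 and keeps 117.
Round 5 (the author proposes): the publisher can get 117 next round, worth 0.6 × 117 = 70.2 now, so the author offers 70.2, keeping 49.8.
Round 4 (the publisher proposes): the author can get 49.8 next round, worth 0.52 × 49.8 = 25.896 now, so the publisher offers 25.896, keeping 94.104.
Round 3 (the author proposes): the publisher can get 94.104 next round, worth 0.6 × 94.104 = 56.4624 now; the author offers that and keeps 63.5376.
Round 2 (the publisher proposes): the author can get 63.5376 next round, worth 0.52 × 63.5376 = 33.039552 now, so the publisher offers 33.039552, keeping 86.960448.
Round 1 (the author proposes): the publisher can get 86.960448 next round, worth 0.6 × 86.960448 = 52.1762688 now, so the author offers 52.1762688, keeping 67.8237312.

67.82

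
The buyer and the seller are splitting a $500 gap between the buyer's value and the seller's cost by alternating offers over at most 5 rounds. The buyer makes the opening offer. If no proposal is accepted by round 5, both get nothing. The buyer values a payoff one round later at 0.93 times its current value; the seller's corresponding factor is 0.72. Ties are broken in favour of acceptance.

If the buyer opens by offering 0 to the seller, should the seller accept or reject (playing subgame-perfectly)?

Reject

Work out the seller's continuation value if the offer is rejected.
Round 5 (the buyer proposes): rejection yields 0 for the seller; the buyer offers 0 and keeps 500.
Round 4 (the seller proposes): the buyer can get 500 next round, worth 0.93 × 500 = 465 now, so the seller offers 465, keeping 35.
Round 3 (the buyer proposes): the seller can get 35 next round, worth 0.72 × 35 = 25.2 now; the buyer offers that and keeps 474.8.
Round 2 (the seller proposes): the buyer can get 474.8 next round, worth 0.93 × 474.8 = 441.564 now; the seller offers that and keeps 58.436.
So by rejecting in round 1, the seller gets 58.436 next round, worth 0.72 × 58.436 = 42.07392 now.
Offer 0 < 42.07392, so the seller rejects.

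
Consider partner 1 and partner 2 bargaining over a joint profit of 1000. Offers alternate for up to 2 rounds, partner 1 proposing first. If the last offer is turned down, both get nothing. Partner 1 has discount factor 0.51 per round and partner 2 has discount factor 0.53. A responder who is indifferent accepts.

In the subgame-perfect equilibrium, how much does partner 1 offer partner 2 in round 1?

Work backward from the last round.
Round 2 (partner 2 proposes): partner 1 will accept anything ≥ 0, so partner 2 offers 0 and keeps 1000.
Round 1 (partner 1 proposes): partner 2 can get 1000 next round, worth 0.53 × 1000 = 530 now; partner 1 offers that and keeps 470.

530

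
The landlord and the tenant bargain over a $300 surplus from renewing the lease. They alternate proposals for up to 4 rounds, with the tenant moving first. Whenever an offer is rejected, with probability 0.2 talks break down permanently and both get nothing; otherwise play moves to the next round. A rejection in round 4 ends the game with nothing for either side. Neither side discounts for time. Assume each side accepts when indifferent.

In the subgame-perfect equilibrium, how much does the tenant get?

Round 4 (the landlord proposes): rejection yields 0 for the tenant; the landlord offers 0 and keeps 300.
Round 3 (the tenant proposes): rejecting gives the landlord an expected 0.8 × 300 = 240. The tenant offers 240 and keeps 300 − 240 = 60.
Round 2 (the landlord proposes): rejecting gives the tenant an expected 0.8 × 60 = 48, so the landlord offers 48, keeping 252.
Round 1 (the tenant proposes): rejecting gives the landlord an expected 0.8 × 252 = 201.6; the tenant offers that and keeps 98.4.

98.4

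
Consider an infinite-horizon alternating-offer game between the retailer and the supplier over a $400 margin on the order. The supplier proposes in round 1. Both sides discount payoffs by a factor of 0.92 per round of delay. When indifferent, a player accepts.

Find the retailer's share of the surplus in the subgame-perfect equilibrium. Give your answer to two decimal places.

In a stationary SPE each proposer offers the other exactly their discounted continuation value.
If the supplier keeps x when proposing and the retailer keeps y when proposing, then x = 400 − 0.92y and y = 400 − 0.92x.
Solving: x = 400(1 − 0.92) / (1 − 0.92·0.92) = 32 / 0.1536 ≈ 208.3333.
The retailer gets 400 − 208.3333 ≈ 191.6667.

191.67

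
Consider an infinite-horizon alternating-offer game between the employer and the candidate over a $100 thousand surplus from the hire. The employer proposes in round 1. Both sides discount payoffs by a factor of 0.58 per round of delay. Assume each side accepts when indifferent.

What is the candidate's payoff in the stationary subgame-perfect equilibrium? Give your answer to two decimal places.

36.71

When the employer proposes, the candidate accepts any offer worth at least 0.58 times what the candidate would get by proposing next round; and vice versa.
This gives x = 100 − 0.58y and y = 100 − 0.58x, where x and y are each side's share when it proposes.
Hence (1 − 0.58·0.58)x = 100(1 − 0.58), i.e. 0.6636·x = 42.
x ≈ 63.2911; the candidate's share is 100 − x ≈ 36.7089.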